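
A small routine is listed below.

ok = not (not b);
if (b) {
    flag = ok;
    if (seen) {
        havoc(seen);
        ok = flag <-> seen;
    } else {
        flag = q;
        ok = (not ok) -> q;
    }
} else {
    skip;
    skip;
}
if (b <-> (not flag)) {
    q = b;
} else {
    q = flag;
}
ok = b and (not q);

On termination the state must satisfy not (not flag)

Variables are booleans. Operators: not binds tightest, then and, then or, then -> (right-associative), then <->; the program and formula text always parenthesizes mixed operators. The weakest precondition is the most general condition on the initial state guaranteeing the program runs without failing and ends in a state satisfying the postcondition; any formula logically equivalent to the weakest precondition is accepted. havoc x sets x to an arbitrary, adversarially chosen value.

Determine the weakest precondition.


Working backward. After the program, the postcondition not (not flag) must hold; in canonical form it is flag.
Before ok := b and (not q): flag
Then branch requires flag; else branch requires flag.
Before the if: ((b <-> (not flag)) -> flag) and ((not (b <-> (not flag))) -> flag)
Then branch requires (seen -> (((b <-> (not ok)) -> ok) and ((not (b <-> (not ok))) -> ok))) and ((not seen) -> (((b <-> (not q)) -> q) and ((not (b <-> (not q))) -> q))); else branch requires ((b <-> (not flag)) -> flag) and ((not (b <-> (not flag))) -> flag).
Before the if: (b -> ((seen -> (((b <-> (not ok)) -> ok) and ((not (b <-> (not ok))) -> ok))) and ((not seen) -> (((b <-> (not q)) -> q) and ((not (b <-> (not q))) -> q))))) and ((not b) -> (((b <-> (not flag)) -> flag) and ((not (b <-> (not flag))) -> flag)))
Before ok := not (not b): (b -> ((seen -> (((b <-> (not b)) -> b) and ((not (b <-> (not b))) -> b))) and ((not seen) -> (((b <-> (not q)) -> q) and ((not (b <-> (not q))) -> q))))) and ((not b) -> (((b <-> (not flag)) -> flag) and ((not (b <-> (not flag))) -> flag)))
Answer: WP = (b -> ((seen -> (((b <-> (not b)) -> b) and ((not (b <-> (not b))) -> b))) and ((not seen) -> (((b <-> (not q)) -> q) and ((not (b <-> (not q))) -> q))))) and ((not b) -> (((b <-> (not flag)) -> flag) and ((not (b <-> (not flag))) -> flag)))


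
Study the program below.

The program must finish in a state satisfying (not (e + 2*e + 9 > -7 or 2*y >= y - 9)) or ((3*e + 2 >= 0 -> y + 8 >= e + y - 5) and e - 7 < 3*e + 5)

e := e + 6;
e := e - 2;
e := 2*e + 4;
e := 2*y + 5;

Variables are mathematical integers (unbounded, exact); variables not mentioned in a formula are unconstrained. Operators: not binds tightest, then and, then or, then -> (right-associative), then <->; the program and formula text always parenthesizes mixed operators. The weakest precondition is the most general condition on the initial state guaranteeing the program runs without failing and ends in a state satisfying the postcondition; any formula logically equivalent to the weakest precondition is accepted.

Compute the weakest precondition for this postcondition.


Working backward. After the program, the postcondition (not (e + 2*e + 9 > -7 or 2*y >= y - 9)) or ((3*e + 2 >= 0 -> y + 8 >= e + y - 5) and e - 7 < 3*e + 5) must hold; in canonical form it is (not (3*e > -16 or y >= -9)) or ((3*e >= -2 -> e <= 13) and 2*e > -12).
Before e := 2*y + 5: (not (6*y > -31 or y >= -9)) or ((6*y >= -17 -> 2*y <= 8) and 4*y > -22)
Before e := 2*e + 4: (not (6*y > -31 or y >= -9)) or ((6*y >= -17 -> 2*y <= 8) and 4*y > -22)
Before e := e - 2: (not (6*y > -31 or y >= -9)) or ((6*y >= -17 -> 2*y <= 8) and 4*y > -22)
Before e := e + 6: (not (6*y > -31 or y >= -9)) or ((6*y >= -17 -> 2*y <= 8) and 4*y > -22)
Answer: WP = (not (6*y > -31 or y >= -9)) or ((6*y >= -17 -> 2*y <= 8) and 4*y > -22)


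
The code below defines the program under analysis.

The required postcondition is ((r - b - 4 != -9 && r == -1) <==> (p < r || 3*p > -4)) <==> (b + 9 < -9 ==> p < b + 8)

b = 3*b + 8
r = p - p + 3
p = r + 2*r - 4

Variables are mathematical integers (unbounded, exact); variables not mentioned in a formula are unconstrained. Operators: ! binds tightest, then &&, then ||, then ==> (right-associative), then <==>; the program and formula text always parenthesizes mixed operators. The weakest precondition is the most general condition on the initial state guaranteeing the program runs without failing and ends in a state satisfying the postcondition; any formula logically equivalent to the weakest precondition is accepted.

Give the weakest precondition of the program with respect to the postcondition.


Working backward. After the program, the postcondition ((r - b - 4 != -9 && r == -1) <==> (p < r || 3*p > -4)) <==> (b + 9 < -9 ==> p < b + 8) must hold; in canonical form it is ((r != b - 5 && r == -1) <==> (p < r || 3*p > -4)) <==> (b < -18 ==> p < b + 8).
Before p := r + 2*r - 4: ((r != b - 5 && r == -1) <==> (2*r < 4 || 9*r > 8)) <==> (b < -18 ==> 3*r < b + 12)
Before r := p - p + 3: !(b < -18 ==> b > -3)
Before b := 3*b + 8: !(3*b < -26 ==> 3*b > -11)
Answer: WP = !(3*b < -26 ==> 3*b > -11)


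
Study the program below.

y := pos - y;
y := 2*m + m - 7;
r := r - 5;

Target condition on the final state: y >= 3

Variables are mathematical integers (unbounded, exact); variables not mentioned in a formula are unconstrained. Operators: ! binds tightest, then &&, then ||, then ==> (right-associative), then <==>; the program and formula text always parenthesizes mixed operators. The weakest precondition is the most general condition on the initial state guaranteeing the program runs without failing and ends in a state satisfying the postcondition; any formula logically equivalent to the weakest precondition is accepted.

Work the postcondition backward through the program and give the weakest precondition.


Working backward. After the program, y >= 3 must hold.
Before r := r - 5: y >= 3
Before y := 2*m + m - 7: 3*m >= 10
Before y := pos - y: 3*m >= 10
Answer: WP = 3*m >= 10


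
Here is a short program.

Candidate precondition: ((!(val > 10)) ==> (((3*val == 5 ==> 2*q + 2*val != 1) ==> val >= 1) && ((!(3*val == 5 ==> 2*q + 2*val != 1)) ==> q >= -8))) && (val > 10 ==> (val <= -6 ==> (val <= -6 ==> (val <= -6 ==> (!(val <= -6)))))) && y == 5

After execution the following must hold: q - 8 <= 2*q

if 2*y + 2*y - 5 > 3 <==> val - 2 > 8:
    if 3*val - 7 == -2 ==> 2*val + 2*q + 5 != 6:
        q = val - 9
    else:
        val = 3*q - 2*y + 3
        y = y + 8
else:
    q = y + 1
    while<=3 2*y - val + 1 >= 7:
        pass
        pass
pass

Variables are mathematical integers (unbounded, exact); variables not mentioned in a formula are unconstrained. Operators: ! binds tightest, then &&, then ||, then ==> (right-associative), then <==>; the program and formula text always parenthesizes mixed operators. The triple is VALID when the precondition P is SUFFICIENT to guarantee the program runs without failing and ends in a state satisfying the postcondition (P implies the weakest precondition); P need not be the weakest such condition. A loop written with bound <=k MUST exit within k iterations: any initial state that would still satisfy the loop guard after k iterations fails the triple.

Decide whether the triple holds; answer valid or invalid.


Working backward. After the program, the postcondition q - 8 <= 2*q must hold; in canonical form it is q >= -8.
Before skip: q >= -8
Then branch requires ((3*val == 5 ==> 2*q + 2*val != 1) ==> val >= 1) && ((!(3*val == 5 ==> 2*q + 2*val != 1)) ==> q >= -8); else branch requires (2*y >= val + 6 ==> ((2*y >= val + 6 ==> ((2*y >= val + 6 ==> ((!(2*y >= val + 6)) && y >= -9)) && ((!(2*y >= val + 6)) ==> y >= -9))) && ((!(2*y >= val + 6)) ==> y >= -9))) && ((!(2*y >= val + 6)) ==> y >= -9).
Before the if: ((4*y > 8 <==> val > 10) ==> (((3*val == 5 ==> 2*q + 2*val != 1) ==> val >= 1) && ((!(3*val == 5 ==> 2*q + 2*val != 1)) ==> q >= -8))) && ((!(4*y > 8 <==> val > 10)) ==> ((2*y >= val + 6 ==> ((2*y >= val + 6 ==> ((2*y >= val + 6 ==> ((!(2*y >= val + 6)) && y >= -9)) && ((!(2*y >= val + 6)) ==> y >= -9))) && ((!(2*y >= val + 6)) ==> y >= -9))) && ((!(2*y >= val + 6)) ==> y >= -9)))
The weakest precondition is ((4*y > 8 <==> val > 10) ==> (((3*val == 5 ==> 2*q + 2*val != 1) ==> val >= 1) && ((!(3*val == 5 ==> 2*q + 2*val != 1)) ==> q >= -8))) && ((!(4*y > 8 <==> val > 10)) ==> ((2*y >= val + 6 ==> ((2*y >= val + 6 ==> ((2*y >= val + 6 ==> ((!(2*y >= val + 6)) && y >= -9)) && ((!(2*y >= val + 6)) ==> y >= -9))) && ((!(2*y >= val + 6)) ==> y >= -9))) && ((!(2*y >= val + 6)) ==> y >= -9))).
Check whether ((!(val > 10)) ==> (((3*val == 5 ==> 2*q + 2*val != 1) ==> val >= 1) && ((!(3*val == 5 ==> 2*q + 2*val != 1)) ==> q >= -8))) && (val > 10 ==> (val <= -6 ==> (val <= -6 ==> (val <= -6 ==> (!(val <= -6)))))) && y == 5 implies it.
Countermodel: at the initial state q = 0, val = 1, y = 5, the precondition holds but the weakest precondition fails.
Answer: invalid


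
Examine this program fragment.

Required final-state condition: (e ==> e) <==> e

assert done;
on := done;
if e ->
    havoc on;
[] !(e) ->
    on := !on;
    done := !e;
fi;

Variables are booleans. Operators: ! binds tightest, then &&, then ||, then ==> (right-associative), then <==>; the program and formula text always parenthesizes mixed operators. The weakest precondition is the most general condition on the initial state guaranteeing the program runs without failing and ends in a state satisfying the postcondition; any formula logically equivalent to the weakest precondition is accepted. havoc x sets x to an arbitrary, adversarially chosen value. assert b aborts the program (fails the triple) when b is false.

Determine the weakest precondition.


Working backward. After the program, the postcondition (e ==> e) <==> e must hold; in canonical form it is e.
Then branch requires e; else branch requires e.
Before the if: (!e) ==> e
Before on := done: (!e) ==> e
Before assert done: done && ((!e) ==> e)
Answer: WP = done && ((!e) ==> e)


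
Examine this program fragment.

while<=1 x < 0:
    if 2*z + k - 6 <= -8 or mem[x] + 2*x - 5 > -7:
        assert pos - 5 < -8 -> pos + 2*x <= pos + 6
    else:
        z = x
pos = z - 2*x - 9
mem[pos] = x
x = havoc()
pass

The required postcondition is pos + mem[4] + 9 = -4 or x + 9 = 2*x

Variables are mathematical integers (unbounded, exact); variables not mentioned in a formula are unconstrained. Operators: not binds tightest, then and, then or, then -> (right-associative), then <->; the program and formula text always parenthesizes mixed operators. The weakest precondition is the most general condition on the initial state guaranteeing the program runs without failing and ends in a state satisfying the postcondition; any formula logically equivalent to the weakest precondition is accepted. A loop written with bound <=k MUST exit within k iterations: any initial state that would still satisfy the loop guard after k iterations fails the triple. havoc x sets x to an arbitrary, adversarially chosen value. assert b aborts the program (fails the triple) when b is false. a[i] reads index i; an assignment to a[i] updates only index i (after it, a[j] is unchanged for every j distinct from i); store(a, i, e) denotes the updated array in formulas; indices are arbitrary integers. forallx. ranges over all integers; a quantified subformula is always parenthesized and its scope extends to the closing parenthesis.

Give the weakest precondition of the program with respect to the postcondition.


Working backward. After the program, the postcondition pos + mem[4] + 9 = -4 or x + 9 = 2*x must hold; in canonical form it is mem[4] + pos = -13 or x = 9.
Before skip: mem[4] + pos = -13 or x = 9
Before havoc x: forall x_1. (mem[4] + pos = -13 or x_1 = 9)
Before mem[pos] := x: forall x_1. (store(mem, pos, x)[4] + pos = -13 or x_1 = 9)
Before pos := z - 2*x - 9: forall x_1. (store(mem, -2*x + z - 9, x)[4] + z = 2*x - 4 or x_1 = 9)
Before the loop (bound <=1), unroll the exhaustion recursion (WP_0 = exit-now case; WP_j = one more guarded iteration, up to j = 1):
  WP_0: (not (x < 0)) and (forall x_1. (store(mem, -2*x + z - 9, x)[4] + z = 2*x - 4 or x_1 = 9))
  WP_1: (x < 0 -> (((k + 2*z <= -2 or mem[x] + 2*x > -2) -> ((pos < -3 -> 2*x <= 6) and (not (x < 0)) and (forall x_1. (store(mem, -2*x + z - 9, x)[4] + z = 2*x - 4 or x_1 = 9)))) and ((not (k + 2*z <= -2 or mem[x] + 2*x > -2)) -> ((not (x < 0)) and (forall x_1. (store(mem, -x - 9, x)[4] = x - 4 or x_1 = 9)))))) and ((not (x < 0)) -> (forall x_1. (store(mem, -2*x + z - 9, x)[4] + z = 2*x - 4 or x_1 = 9)))
So before the loop: (x < 0 -> (((k + 2*z <= -2 or mem[x] + 2*x > -2) -> ((pos < -3 -> 2*x <= 6) and (not (x < 0)) and (forall x_1. (store(mem, -2*x + z - 9, x)[4] + z = 2*x - 4 or x_1 = 9)))) and ((not (k + 2*z <= -2 or mem[x] + 2*x > -2)) -> ((not (x < 0)) and (forall x_1. (store(mem, -x - 9, x)[4] = x - 4 or x_1 = 9)))))) and ((not (x < 0)) -> (forall x_1. (store(mem, -2*x + z - 9, x)[4] + z = 2*x - 4 or x_1 = 9)))
Answer: WP = (x < 0 -> (((k + 2*z <= -2 or mem[x] + 2*x > -2) -> ((pos < -3 -> 2*x <= 6) and (not (x < 0)) and (forall x_1. (store(mem, -2*x + z - 9, x)[4] + z = 2*x - 4 or x_1 = 9)))) and ((not (k + 2*z <= -2 or mem[x] + 2*x > -2)) -> ((not (x < 0)) and (forall x_1. (store(mem, -x - 9, x)[4] = x - 4 or x_1 = 9)))))) and ((not (x < 0)) -> (forall x_1. (store(mem, -2*x + z - 9, x)[4] + z = 2*x - 4 or x_1 = 9)))


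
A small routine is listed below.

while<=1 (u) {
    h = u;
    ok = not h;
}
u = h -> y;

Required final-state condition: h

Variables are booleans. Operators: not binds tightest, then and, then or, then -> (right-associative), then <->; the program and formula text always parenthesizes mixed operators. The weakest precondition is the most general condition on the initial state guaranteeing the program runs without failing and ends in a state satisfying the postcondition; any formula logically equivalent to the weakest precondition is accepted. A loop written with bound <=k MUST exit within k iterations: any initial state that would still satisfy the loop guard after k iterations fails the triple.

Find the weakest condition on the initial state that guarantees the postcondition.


Working backward. After the program, h must hold.
Before u := h -> y: h
Before the loop (bound <=1), unroll the exhaustion recursion (WP_0 = exit-now case; WP_j = one more guarded iteration, up to j = 1):
  WP_0: (not u) and h
  WP_1: (not u) and ((not u) -> h)
So before the loop: (not u) and ((not u) -> h)
Answer: WP = (not u) and ((not u) -> h)


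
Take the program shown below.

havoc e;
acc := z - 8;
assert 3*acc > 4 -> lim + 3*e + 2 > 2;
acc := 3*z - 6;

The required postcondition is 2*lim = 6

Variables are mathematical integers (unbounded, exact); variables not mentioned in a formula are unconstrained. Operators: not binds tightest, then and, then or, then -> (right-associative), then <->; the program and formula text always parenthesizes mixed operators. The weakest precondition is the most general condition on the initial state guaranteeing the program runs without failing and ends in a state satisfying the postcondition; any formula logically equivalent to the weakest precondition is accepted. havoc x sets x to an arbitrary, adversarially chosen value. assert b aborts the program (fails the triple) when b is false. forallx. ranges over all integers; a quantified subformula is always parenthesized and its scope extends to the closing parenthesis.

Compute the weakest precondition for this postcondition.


Working backward. After the program, 2*lim = 6 must hold.
Before acc := 3*z - 6: 2*lim = 6
Before assert 3*acc > 4 -> lim + 3*e + 2 > 2: (3*acc > 4 -> 3*e + lim > 0) and 2*lim = 6
Before acc := z - 8: (3*z > 28 -> 3*e + lim > 0) and 2*lim = 6
Before havoc e: forall e_1. ((3*z > 28 -> 3*e_1 + lim > 0) and 2*lim = 6)
Answer: WP = forall e_1. ((3*z > 28 -> 3*e_1 + lim > 0) and 2*lim = 6)


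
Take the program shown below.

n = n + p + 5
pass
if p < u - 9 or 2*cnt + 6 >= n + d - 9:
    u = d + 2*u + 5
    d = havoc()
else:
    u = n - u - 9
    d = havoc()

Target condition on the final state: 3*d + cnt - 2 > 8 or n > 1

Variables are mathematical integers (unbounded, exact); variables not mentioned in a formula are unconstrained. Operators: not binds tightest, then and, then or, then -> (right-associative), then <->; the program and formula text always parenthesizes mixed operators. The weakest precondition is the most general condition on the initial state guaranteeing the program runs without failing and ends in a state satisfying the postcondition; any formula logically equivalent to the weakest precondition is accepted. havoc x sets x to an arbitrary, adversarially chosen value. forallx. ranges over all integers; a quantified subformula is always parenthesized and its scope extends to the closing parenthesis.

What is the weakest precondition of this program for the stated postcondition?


Working backward. After the program, the postcondition 3*d + cnt - 2 > 8 or n > 1 must hold; in canonical form it is cnt + 3*d > 10 or n > 1.
Then branch requires forall d_1. (cnt + 3*d_1 > 10 or n > 1); else branch requires forall d_1. (cnt + 3*d_1 > 10 or n > 1).
Before the if: ((p < u - 9 or 2*cnt >= d + n - 15) -> (forall d_1. (cnt + 3*d_1 > 10 or n > 1))) and ((not (p < u - 9 or 2*cnt >= d + n - 15)) -> (forall d_1. (cnt + 3*d_1 > 10 or n > 1)))
Before skip: ((p < u - 9 or 2*cnt >= d + n - 15) -> (forall d_1. (cnt + 3*d_1 > 10 or n > 1))) and ((not (p < u - 9 or 2*cnt >= d + n - 15)) -> (forall d_1. (cnt + 3*d_1 > 10 or n > 1)))
Before n := n + p + 5: ((p < u - 9 or 2*cnt >= d + n + p - 10) -> (forall d_1. (cnt + 3*d_1 > 10 or n + p > -4))) and ((not (p < u - 9 or 2*cnt >= d + n + p - 10)) -> (forall d_1. (cnt + 3*d_1 > 10 or n + p > -4)))
Answer: WP = ((p < u - 9 or 2*cnt >= d + n + p - 10) -> (forall d_1. (cnt + 3*d_1 > 10 or n + p > -4))) and ((not (p < u - 9 or 2*cnt >= d + n + p - 10)) -> (forall d_1. (cnt + 3*d_1 > 10 or n + p > -4)))


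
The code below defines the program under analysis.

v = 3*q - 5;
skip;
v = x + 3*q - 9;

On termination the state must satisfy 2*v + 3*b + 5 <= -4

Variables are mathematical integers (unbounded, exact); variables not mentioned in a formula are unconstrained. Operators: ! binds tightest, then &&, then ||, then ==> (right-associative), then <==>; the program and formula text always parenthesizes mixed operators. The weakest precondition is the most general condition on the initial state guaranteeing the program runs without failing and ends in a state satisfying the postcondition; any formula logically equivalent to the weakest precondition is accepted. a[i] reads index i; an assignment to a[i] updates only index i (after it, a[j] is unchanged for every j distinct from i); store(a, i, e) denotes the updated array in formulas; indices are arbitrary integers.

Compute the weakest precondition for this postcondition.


Working backward. After the program, the postcondition 2*v + 3*b + 5 <= -4 must hold; in canonical form it is 3*b + 2*v <= -9.
Before v := x + 3*q - 9: 3*b + 6*q + 2*x <= 9
Before skip: 3*b + 6*q + 2*x <= 9
Before v := 3*q - 5: 3*b + 6*q + 2*x <= 9
Answer: WP = 3*b + 6*q + 2*x <= 9


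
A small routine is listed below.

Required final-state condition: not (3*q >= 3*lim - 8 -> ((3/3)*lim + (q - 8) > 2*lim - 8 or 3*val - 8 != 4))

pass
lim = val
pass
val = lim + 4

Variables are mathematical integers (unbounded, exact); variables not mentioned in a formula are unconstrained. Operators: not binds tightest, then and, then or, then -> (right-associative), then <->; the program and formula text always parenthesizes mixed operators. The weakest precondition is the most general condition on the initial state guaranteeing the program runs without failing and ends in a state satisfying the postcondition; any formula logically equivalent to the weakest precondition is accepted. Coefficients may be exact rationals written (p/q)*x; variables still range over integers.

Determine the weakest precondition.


Working backward. After the program, the postcondition not (3*q >= 3*lim - 8 -> ((3/3)*lim + (q - 8) > 2*lim - 8 or 3*val - 8 != 4)) must hold; in canonical form it is not (3*q >= 3*lim - 8 -> (q > lim or 3*val != 12)).
Before val := lim + 4: not (3*q >= 3*lim - 8 -> (q > lim or 3*lim != 0))
Before skip: not (3*q >= 3*lim - 8 -> (q > lim or 3*lim != 0))
Before lim := val: not (3*q >= 3*val - 8 -> (q > val or 3*val != 0))
Before skip: not (3*q >= 3*val - 8 -> (q > val or 3*val != 0))
Answer: WP = not (3*q >= 3*val - 8 -> (q > val or 3*val != 0))


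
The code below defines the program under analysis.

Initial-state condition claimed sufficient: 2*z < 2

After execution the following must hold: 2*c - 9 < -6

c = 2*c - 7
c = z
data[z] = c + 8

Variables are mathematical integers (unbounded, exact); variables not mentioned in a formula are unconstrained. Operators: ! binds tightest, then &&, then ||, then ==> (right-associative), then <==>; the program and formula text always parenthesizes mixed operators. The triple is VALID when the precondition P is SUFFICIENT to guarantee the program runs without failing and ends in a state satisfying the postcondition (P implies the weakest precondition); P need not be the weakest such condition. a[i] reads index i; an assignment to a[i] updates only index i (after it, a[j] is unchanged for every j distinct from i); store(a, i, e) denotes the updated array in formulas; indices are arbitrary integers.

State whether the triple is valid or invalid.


Working backward. After the program, the postcondition 2*c - 9 < -6 must hold; in canonical form it is 2*c < 3.
Before data[z] := c + 8: 2*c < 3
Before c := z: 2*z < 3
Before c := 2*c - 7: 2*z < 3
The weakest precondition is 2*z < 3.
Check whether 2*z < 2 implies it.
Every state satisfying the precondition satisfies the weakest precondition: the implication holds.
Answer: valid


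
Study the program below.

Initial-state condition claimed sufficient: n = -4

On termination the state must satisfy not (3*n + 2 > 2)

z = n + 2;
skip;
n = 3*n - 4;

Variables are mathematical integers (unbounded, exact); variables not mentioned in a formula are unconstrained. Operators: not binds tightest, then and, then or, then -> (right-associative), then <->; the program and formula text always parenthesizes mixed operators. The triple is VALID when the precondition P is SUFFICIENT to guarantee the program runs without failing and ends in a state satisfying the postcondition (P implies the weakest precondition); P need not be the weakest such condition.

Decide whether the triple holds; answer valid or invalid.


Working backward. After the program, the postcondition not (3*n + 2 > 2) must hold; in canonical form it is not (3*n > 0).
Before n := 3*n - 4: not (9*n > 12)
Before skip: not (9*n > 12)
Before z := n + 2: not (9*n > 12)
The weakest precondition is not (9*n > 12).
Check whether n = -4 implies it.
Every state satisfying the precondition satisfies the weakest precondition: the implication holds.
Answer: valid


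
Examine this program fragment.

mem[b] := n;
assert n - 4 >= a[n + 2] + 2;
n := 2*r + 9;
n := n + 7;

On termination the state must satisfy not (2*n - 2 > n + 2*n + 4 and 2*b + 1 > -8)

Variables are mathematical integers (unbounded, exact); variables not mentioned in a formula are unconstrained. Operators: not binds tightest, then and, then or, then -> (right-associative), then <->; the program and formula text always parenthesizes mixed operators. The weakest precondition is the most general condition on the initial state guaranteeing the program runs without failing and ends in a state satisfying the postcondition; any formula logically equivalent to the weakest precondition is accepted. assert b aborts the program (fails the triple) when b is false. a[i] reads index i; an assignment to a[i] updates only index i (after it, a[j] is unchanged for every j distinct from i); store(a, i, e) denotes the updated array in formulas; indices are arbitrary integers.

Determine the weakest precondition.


Working backward. After the program, the postcondition not (2*n - 2 > n + 2*n + 4 and 2*b + 1 > -8) must hold; in canonical form it is not (n < -6 and 2*b > -9).
Before n := n + 7: not (n < -13 and 2*b > -9)
Before n := 2*r + 9: not (2*r < -22 and 2*b > -9)
Before assert n - 4 >= a[n + 2] + 2: n >= a[n + 2] + 6 and (not (2*r < -22 and 2*b > -9))
Before mem[b] := n: n >= a[n + 2] + 6 and (not (2*r < -22 and 2*b > -9))
Answer: WP = n >= a[n + 2] + 6 and (not (2*r < -22 and 2*b > -9))


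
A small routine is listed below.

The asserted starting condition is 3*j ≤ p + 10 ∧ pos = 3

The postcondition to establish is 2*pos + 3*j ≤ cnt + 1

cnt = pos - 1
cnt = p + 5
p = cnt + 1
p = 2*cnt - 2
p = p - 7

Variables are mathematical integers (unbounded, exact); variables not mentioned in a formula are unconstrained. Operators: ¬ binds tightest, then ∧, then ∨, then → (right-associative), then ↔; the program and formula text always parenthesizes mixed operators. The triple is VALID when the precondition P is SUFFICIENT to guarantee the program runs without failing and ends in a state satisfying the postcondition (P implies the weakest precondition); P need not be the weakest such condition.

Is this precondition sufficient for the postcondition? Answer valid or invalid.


Working backward. After the program, the postcondition 2*pos + 3*j ≤ cnt + 1 must hold; in canonical form it is 3*j + 2*pos ≤ cnt + 1.
Before p := p - 7: 3*j + 2*pos ≤ cnt + 1
Before p := 2*cnt - 2: 3*j + 2*pos ≤ cnt + 1
Before p := cnt + 1: 3*j + 2*pos ≤ cnt + 1
Before cnt := p + 5: 3*j + 2*pos ≤ p + 6
Before cnt := pos - 1: 3*j + 2*pos ≤ p + 6
The weakest precondition is 3*j + 2*pos ≤ p + 6.
Check whether 3*j ≤ p + 10 ∧ pos = 3 implies it.
Countermodel: at the initial state j = 1, p = 2, pos = 3, the precondition holds but the weakest precondition fails.
Answer: invalid


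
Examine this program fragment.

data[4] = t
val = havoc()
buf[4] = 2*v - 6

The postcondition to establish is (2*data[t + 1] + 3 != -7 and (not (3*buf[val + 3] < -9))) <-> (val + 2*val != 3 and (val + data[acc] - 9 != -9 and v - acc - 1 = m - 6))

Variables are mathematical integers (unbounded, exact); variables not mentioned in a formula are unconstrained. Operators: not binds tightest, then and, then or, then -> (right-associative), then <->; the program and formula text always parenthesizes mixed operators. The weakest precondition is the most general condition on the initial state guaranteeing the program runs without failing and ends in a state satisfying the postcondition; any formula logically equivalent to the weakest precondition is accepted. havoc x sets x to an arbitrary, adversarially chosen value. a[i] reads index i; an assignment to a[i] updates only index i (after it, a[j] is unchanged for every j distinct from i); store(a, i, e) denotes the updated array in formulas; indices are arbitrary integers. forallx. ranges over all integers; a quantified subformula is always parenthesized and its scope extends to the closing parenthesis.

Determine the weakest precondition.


Working backward. After the program, the postcondition (2*data[t + 1] + 3 != -7 and (not (3*buf[val + 3] < -9))) <-> (val + 2*val != 3 and (val + data[acc] - 9 != -9 and v - acc - 1 = m - 6)) must hold; in canonical form it is (2*data[t + 1] != -10 and (not (3*buf[val + 3] < -9))) <-> (3*val != 3 and data[acc] + val != 0 and v = acc + m - 5).
Before buf[4] := 2*v - 6: (2*data[t + 1] != -10 and (not (3*store(buf, 4, 2*v - 6)[val + 3] < -9))) <-> (3*val != 3 and data[acc] + val != 0 and v = acc + m - 5)
Before havoc val: forall val_1. ((2*data[t + 1] != -10 and (not (3*store(buf, 4, 2*v - 6)[val_1 + 3] < -9))) <-> (3*val_1 != 3 and data[acc] + val_1 != 0 and v = acc + m - 5))
Before data[4] := t: forall val_1. ((2*store(data, 4, t)[t + 1] != -10 and (not (3*store(buf, 4, 2*v - 6)[val_1 + 3] < -9))) <-> (3*val_1 != 3 and store(data, 4, t)[acc] + val_1 != 0 and v = acc + m - 5))
Answer: WP = forall val_1. ((2*store(data, 4, t)[t + 1] != -10 and (not (3*store(buf, 4, 2*v - 6)[val_1 + 3] < -9))) <-> (3*val_1 != 3 and store(data, 4, t)[acc] + val_1 != 0 and v = acc + m - 5))


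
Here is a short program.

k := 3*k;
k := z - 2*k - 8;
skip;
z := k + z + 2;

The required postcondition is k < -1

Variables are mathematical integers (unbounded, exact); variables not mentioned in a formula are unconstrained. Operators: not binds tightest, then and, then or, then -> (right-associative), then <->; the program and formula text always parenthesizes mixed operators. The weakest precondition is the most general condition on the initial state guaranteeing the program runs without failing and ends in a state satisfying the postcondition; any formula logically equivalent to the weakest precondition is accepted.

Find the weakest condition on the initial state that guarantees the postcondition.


Working backward. After the program, k < -1 must hold.
Before z := k + z + 2: k < -1
Before skip: k < -1
Before k := z - 2*k - 8: z < 2*k + 7
Before k := 3*k: z < 6*k + 7
Answer: WP = z < 6*k + 7


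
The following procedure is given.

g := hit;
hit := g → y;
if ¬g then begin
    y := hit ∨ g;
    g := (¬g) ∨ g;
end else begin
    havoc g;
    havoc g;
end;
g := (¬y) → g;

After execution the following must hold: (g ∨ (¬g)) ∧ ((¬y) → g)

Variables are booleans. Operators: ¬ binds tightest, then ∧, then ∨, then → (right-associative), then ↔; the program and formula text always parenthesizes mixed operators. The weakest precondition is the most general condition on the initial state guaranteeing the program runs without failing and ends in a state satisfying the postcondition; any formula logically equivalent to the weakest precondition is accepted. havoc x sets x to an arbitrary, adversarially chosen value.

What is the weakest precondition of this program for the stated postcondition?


Working backward. After the program, the postcondition (g ∨ (¬g)) ∧ ((¬y) → g) must hold; in canonical form it is (¬y) → g.
Before g := (¬y) → g: (¬y) → ((¬y) → g)
Then branch requires true; else branch requires (¬y) → y.
Before the if: g → ((¬y) → y)
Before hit := g → y: g → ((¬y) → y)
Before g := hit: hit → ((¬y) → y)
Answer: WP = hit → ((¬y) → y)


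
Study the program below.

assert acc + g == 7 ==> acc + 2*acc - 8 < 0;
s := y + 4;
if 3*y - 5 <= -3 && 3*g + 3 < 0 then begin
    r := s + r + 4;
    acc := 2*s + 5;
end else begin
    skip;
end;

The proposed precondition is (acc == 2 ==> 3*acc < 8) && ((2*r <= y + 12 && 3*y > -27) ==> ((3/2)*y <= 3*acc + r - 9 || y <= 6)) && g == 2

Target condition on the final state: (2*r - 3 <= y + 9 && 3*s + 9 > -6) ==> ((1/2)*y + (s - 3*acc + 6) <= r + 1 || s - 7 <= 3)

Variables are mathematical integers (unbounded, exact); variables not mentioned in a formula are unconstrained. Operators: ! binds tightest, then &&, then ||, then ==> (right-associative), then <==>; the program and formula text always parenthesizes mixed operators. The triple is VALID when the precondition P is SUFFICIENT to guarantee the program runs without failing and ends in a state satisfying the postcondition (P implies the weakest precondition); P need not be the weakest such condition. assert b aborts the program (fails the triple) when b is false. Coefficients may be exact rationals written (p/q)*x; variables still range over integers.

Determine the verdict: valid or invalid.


Working backward. After the program, the postcondition (2*r - 3 <= y + 9 && 3*s + 9 > -6) ==> ((1/2)*y + (s - 3*acc + 6) <= r + 1 || s - 7 <= 3) must hold; in canonical form it is (2*r <= y + 12 && 3*s > -15) ==> (s + (1/2)*y <= 3*acc + r - 5 || s <= 10).
Then branch requires (2*r + 2*s <= y + 4 && 3*s > -15) ==> ((1/2)*y <= r + 6*s + 14 || s <= 10); else branch requires (2*r <= y + 12 && 3*s > -15) ==> (s + (1/2)*y <= 3*acc + r - 5 || s <= 10).
Before the if: ((3*y <= 2 && 3*g < -3) ==> ((2*r + 2*s <= y + 4 && 3*s > -15) ==> ((1/2)*y <= r + 6*s + 14 || s <= 10))) && ((!(3*y <= 2 && 3*g < -3)) ==> ((2*r <= y + 12 && 3*s > -15) ==> (s + (1/2)*y <= 3*acc + r - 5 || s <= 10)))
Before s := y + 4: ((3*y <= 2 && 3*g < -3) ==> ((2*r + y <= -4 && 3*y > -27) ==> (r + (11/2)*y >= -38 || y <= 6))) && ((!(3*y <= 2 && 3*g < -3)) ==> ((2*r <= y + 12 && 3*y > -27) ==> ((3/2)*y <= 3*acc + r - 9 || y <= 6)))
Before assert acc + g == 7 ==> acc + 2*acc - 8 < 0: (acc + g == 7 ==> 3*acc < 8) && ((3*y <= 2 && 3*g < -3) ==> ((2*r + y <= -4 && 3*y > -27) ==> (r + (11/2)*y >= -38 || y <= 6))) && ((!(3*y <= 2 && 3*g < -3)) ==> ((2*r <= y + 12 && 3*y > -27) ==> ((3/2)*y <= 3*acc + r - 9 || y <= 6)))
The weakest precondition is (acc + g == 7 ==> 3*acc < 8) && ((3*y <= 2 && 3*g < -3) ==> ((2*r + y <= -4 && 3*y > -27) ==> (r + (11/2)*y >= -38 || y <= 6))) && ((!(3*y <= 2 && 3*g < -3)) ==> ((2*r <= y + 12 && 3*y > -27) ==> ((3/2)*y <= 3*acc + r - 9 || y <= 6))).
Check whether (acc == 2 ==> 3*acc < 8) && ((2*r <= y + 12 && 3*y > -27) ==> ((3/2)*y <= 3*acc + r - 9 || y <= 6)) && g == 2 implies it.
Countermodel: at the initial state acc = 5, g = 2, r = 13, y = 13, the precondition holds but the weakest precondition fails.
Answer: invalid


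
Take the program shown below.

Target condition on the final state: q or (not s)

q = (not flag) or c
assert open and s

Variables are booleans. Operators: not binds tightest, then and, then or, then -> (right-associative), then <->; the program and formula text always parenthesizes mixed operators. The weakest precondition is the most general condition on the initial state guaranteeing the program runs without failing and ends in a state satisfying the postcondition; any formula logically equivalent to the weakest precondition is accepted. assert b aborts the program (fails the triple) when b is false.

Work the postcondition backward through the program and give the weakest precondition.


Working backward. After the program, q or (not s) must hold.
Before assert open and s: open and s and (q or (not s))
Before q := (not flag) or c: open and s and ((not flag) or c or (not s))
Answer: WP = open and s and ((not flag) or c or (not s))


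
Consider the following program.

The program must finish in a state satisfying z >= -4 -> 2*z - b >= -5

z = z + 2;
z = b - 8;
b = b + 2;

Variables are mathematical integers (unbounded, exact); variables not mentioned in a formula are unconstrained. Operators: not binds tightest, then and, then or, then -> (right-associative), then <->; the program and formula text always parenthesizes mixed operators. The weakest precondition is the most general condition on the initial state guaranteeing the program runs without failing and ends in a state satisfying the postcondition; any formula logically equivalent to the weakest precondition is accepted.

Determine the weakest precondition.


Working backward. After the program, the postcondition z >= -4 -> 2*z - b >= -5 must hold; in canonical form it is z >= -4 -> 2*z >= b - 5.
Before b := b + 2: z >= -4 -> 2*z >= b - 3
Before z := b - 8: b >= 4 -> b >= 13
Before z := z + 2: b >= 4 -> b >= 13
Answer: WP = b >= 4 -> b >= 13


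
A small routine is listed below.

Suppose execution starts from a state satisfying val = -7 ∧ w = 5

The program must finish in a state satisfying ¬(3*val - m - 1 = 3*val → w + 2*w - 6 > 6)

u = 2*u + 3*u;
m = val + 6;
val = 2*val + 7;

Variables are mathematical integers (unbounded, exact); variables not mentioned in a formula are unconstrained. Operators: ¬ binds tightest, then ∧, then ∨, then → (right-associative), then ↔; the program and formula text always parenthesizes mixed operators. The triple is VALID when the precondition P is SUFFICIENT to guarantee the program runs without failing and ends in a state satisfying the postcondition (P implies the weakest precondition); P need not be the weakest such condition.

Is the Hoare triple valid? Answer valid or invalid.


Working backward. After the program, the postcondition ¬(3*val - m - 1 = 3*val → w + 2*w - 6 > 6) must hold; in canonical form it is ¬(m = -1 → 3*w > 12).
Before val := 2*val + 7: ¬(m = -1 → 3*w > 12)
Before m := val + 6: ¬(val = -7 → 3*w > 12)
Before u := 2*u + 3*u: ¬(val = -7 → 3*w > 12)
The weakest precondition is ¬(val = -7 → 3*w > 12).
Check whether val = -7 ∧ w = 5 implies it.
Countermodel: at the initial state val = -7, w = 5, the precondition holds but the weakest precondition fails.
Answer: invalid


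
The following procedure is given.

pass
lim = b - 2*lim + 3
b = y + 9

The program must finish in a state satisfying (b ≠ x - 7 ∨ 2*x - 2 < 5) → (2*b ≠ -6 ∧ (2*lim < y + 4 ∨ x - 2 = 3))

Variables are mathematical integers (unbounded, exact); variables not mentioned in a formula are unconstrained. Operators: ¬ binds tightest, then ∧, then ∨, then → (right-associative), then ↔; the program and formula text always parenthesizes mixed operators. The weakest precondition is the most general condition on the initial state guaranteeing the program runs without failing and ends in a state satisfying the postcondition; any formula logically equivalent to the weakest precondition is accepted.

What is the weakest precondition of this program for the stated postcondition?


Working backward. After the program, the postcondition (b ≠ x - 7 ∨ 2*x - 2 < 5) → (2*b ≠ -6 ∧ (2*lim < y + 4 ∨ x - 2 = 3)) must hold; in canonical form it is (b ≠ x - 7 ∨ 2*x < 7) → (2*b ≠ -6 ∧ (2*lim < y + 4 ∨ x = 5)).
Before b := y + 9: (y ≠ x - 16 ∨ 2*x < 7) → (2*y ≠ -24 ∧ (2*lim < y + 4 ∨ x = 5))
Before lim := b - 2*lim + 3: (y ≠ x - 16 ∨ 2*x < 7) → (2*y ≠ -24 ∧ (2*b < 4*lim + y - 2 ∨ x = 5))
Before skip: (y ≠ x - 16 ∨ 2*x < 7) → (2*y ≠ -24 ∧ (2*b < 4*lim + y - 2 ∨ x = 5))
Answer: WP = (y ≠ x - 16 ∨ 2*x < 7) → (2*y ≠ -24 ∧ (2*b < 4*lim + y - 2 ∨ x = 5))


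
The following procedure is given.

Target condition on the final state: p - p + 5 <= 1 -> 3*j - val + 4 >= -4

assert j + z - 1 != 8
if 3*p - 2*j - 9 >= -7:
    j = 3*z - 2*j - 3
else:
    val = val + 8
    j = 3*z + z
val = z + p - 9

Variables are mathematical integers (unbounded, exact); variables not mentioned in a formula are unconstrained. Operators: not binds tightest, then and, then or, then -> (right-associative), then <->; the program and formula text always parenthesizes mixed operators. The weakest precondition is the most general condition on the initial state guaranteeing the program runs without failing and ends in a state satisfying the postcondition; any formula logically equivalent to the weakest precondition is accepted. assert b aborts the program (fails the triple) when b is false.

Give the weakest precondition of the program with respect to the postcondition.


Working backward. After the program, the postcondition p - p + 5 <= 1 -> 3*j - val + 4 >= -4 must hold; in canonical form it is true.
Before val := z + p - 9: true
Then branch requires true; else branch requires true.
Before the if: true
Before assert j + z - 1 != 8: j + z != 9
Answer: WP = j + z != 9


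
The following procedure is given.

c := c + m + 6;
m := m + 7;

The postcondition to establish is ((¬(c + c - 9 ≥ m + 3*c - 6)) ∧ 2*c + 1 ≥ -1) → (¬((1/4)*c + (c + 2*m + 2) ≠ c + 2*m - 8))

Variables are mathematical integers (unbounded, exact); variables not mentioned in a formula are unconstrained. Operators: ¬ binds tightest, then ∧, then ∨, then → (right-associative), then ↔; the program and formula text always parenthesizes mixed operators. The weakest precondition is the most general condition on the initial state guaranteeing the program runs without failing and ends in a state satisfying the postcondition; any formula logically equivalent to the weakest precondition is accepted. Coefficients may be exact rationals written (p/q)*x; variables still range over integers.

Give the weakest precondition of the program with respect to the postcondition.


Working backward. After the program, the postcondition ((¬(c + c - 9 ≥ m + 3*c - 6)) ∧ 2*c + 1 ≥ -1) → (¬((1/4)*c + (c + 2*m + 2) ≠ c + 2*m - 8)) must hold; in canonical form it is ((¬(c + m ≤ -3)) ∧ 2*c ≥ -2) → (¬((1/4)*c ≠ -10)).
Before m := m + 7: ((¬(c + m ≤ -10)) ∧ 2*c ≥ -2) → (¬((1/4)*c ≠ -10))
Before c := c + m + 6: ((¬(c + 2*m ≤ -16)) ∧ 2*c + 2*m ≥ -14) → (¬((1/4)*c + (1/4)*m ≠ -23/2))
Answer: WP = ((¬(c + 2*m ≤ -16)) ∧ 2*c + 2*m ≥ -14) → (¬((1/4)*c + (1/4)*m ≠ -23/2))
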